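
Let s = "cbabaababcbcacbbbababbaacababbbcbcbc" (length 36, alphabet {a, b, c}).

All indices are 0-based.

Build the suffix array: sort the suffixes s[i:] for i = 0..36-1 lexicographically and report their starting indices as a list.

[4, 22, 2, 17, 25, 5, 19, 27, 7, 23, 12, 3, 21, 1, 16, 18, 26, 6, 20, 15, 14, 28, 29, 34, 10, 32, 8, 30, 35, 24, 11, 0, 13, 33, 9, 31]

rank | idx | suffix
   0 |   4 | aababcbcacbbbababbaacababbbcbcbc
   1 |  22 | aacababbbcbcbc
   2 |   2 | abaababcbcacbbbababbaacababbbcbcbc
   3 |  17 | ababbaacababbbcbcbc
   4 |  25 | ababbbcbcbc
   5 |   5 | ababcbcacbbbababbaacababbbcbcbc
   6 |  19 | abbaacababbbcbcbc
   7 |  27 | abbbcbcbc
   8 |   7 | abcbcacbbbababbaacababbbcbcbc
   9 |  23 | acababbbcbcbc
  10 |  12 | acbbbababbaacababbbcbcbc
  11 |   3 | baababcbcacbbbababbaacababbbcbcbc
  12 |  21 | baacababbbcbcbc
  13 |   1 | babaababcbcacbbbababbaacababbbcbcbc
  14 |  16 | bababbaacababbbcbcbc
  15 |  18 | babbaacababbbcbcbc
  16 |  26 | babbbcbcbc
  17 |   6 | babcbcacbbbababbaacababbbcbcbc
  18 |  20 | bbaacababbbcbcbc
  19 |  15 | bbababbaacababbbcbcbc
  20 |  14 | bbbababbaacababbbcbcbc
  21 |  28 | bbbcbcbc
  22 |  29 | bbcbcbc
  23 |  34 | bc
  24 |  10 | bcacbbbababbaacababbbcbcbc
  25 |  32 | bcbc
  26 |   8 | bcbcacbbbababbaacababbbcbcbc
  27 |  30 | bcbcbc
  28 |  35 | c
  29 |  24 | cababbbcbcbc
  30 |  11 | cacbbbababbaacababbbcbcbc
  31 |   0 | cbabaababcbcacbbbababbaacababbbcbcbc
  32 |  13 | cbbbababbaacababbbcbcbc
  33 |  33 | cbc
  34 |   9 | cbcacbbbababbaacababbbcbcbc
  35 |  31 | cbcbc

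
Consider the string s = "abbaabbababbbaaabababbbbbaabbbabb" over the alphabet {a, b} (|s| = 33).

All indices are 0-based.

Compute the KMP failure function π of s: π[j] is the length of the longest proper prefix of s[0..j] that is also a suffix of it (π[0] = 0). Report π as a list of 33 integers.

[0, 0, 0, 1, 1, 2, 3, 4, 2, 1, 2, 3, 0, 1, 1, 1, 2, 1, 2, 1, 2, 3, 0, 0, 0, 1, 1, 2, 3, 0, 1, 2, 3]

π[0] = 0
j=1 s[j]='b': π[1]=0 (border '')
j=2 s[j]='b': π[2]=0 (border '')
j=3 s[j]='a': π[3]=1 (border 'a')
j=4 s[j]='a': k: 1→0; π[4]=1 (border 'a')
j=5 s[j]='b': π[5]=2 (border 'ab')
j=6 s[j]='b': π[6]=3 (border 'abb')
j=7 s[j]='a': π[7]=4 (border 'abba')
j=8 s[j]='b': k: 4→1; π[8]=2 (border 'ab')
j=9 s[j]='a': k: 2→0; π[9]=1 (border 'a')
j=10 s[j]='b': π[10]=2 (border 'ab')
j=11 s[j]='b': π[11]=3 (border 'abb')
j=12 s[j]='b': k: 3→0; π[12]=0 (border '')
j=13 s[j]='a': π[13]=1 (border 'a')
j=14 s[j]='a': k: 1→0; π[14]=1 (border 'a')
j=15 s[j]='a': k: 1→0; π[15]=1 (border 'a')
j=16 s[j]='b': π[16]=2 (border 'ab')
j=17 s[j]='a': k: 2→0; π[17]=1 (border 'a')
j=18 s[j]='b': π[18]=2 (border 'ab')
j=19 s[j]='a': k: 2→0; π[19]=1 (border 'a')
j=20 s[j]='b': π[20]=2 (border 'ab')
j=21 s[j]='b': π[21]=3 (border 'abb')
j=22 s[j]='b': k: 3→0; π[22]=0 (border '')
j=23 s[j]='b': π[23]=0 (border '')
j=24 s[j]='b': π[24]=0 (border '')
j=25 s[j]='a': π[25]=1 (border 'a')
j=26 s[j]='a': k: 1→0; π[26]=1 (border 'a')
j=27 s[j]='b': π[27]=2 (border 'ab')
j=28 s[j]='b': π[28]=3 (border 'abb')
j=29 s[j]='b': k: 3→0; π[29]=0 (border '')
j=30 s[j]='a': π[30]=1 (border 'a')
j=31 s[j]='b': π[31]=2 (border 'ab')
j=32 s[j]='b': π[32]=3 (border 'abb')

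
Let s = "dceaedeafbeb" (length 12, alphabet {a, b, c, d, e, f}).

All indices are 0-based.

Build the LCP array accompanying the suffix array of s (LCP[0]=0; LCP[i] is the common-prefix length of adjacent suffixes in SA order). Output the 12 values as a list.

sorted suffixes:
  #0 SA[0]=3  'aedeafbeb'
  #1 SA[1]=7  'afbeb'
  #2 SA[2]=11  'b'
  #3 SA[3]=9  'beb'
  #4 SA[4]=1  'ceaedeafbeb'
  #5 SA[5]=0  'dceaedeafbeb'
  #6 SA[6]=5  'deafbeb'
  #7 SA[7]=2  'eaedeafbeb'
  #8 SA[8]=6  'eafbeb'
  #9 SA[9]=10  'eb'
  #10 SA[10]=4  'edeafbeb'
  #11 SA[11]=8  'fbeb'

SA = [3, 7, 11, 9, 1, 0, 5, 2, 6, 10, 4, 8]
[i] adj suffixes → lcp
  [1] 3/7 → 1 ('a')
  [2] 7/11 → 0 ('')
  [3] 11/9 → 1 ('b')
  [4] 9/1 → 0 ('')
  [5] 1/0 → 0 ('')
  [6] 0/5 → 1 ('d')
  [7] 5/2 → 0 ('')
  [8] 2/6 → 2 ('ea')
  [9] 6/10 → 1 ('e')
  [10] 10/4 → 1 ('e')
  [11] 4/8 → 0 ('')

[0, 1, 0, 1, 0, 0, 1, 0, 2, 1, 1, 0]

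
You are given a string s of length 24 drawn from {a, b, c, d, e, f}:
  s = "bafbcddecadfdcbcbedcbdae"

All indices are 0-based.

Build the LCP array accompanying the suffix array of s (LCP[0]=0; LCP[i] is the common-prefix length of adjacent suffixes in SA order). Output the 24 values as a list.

[0, 1, 1, 0, 1, 2, 1, 1, 0, 1, 2, 2, 1, 0, 1, 3, 1, 1, 1, 0, 1, 1, 0, 1]

sorted suffixes:
  #0 SA[0]=9  'adfdcbcbedcbdae'
  #1 SA[1]=22  'ae'
  #2 SA[2]=1  'afbcddecadfdcbcbedcbdae'
  #3 SA[3]=0  'bafbcddecadfdcbcbedcbdae'
  #4 SA[4]=14  'bcbedcbdae'
  #5 SA[5]=3  'bcddecadfdcbcbedcbdae'
  #6 SA[6]=20  'bdae'
  #7 SA[7]=16  'bedcbdae'
  #8 SA[8]=8  'cadfdcbcbedcbdae'
  #9 SA[9]=13  'cbcbedcbdae'
  #10 SA[10]=19  'cbdae'
  #11 SA[11]=15  'cbedcbdae'
  #12 SA[12]=4  'cddecadfdcbcbedcbdae'
  #13 SA[13]=21  'dae'
  #14 SA[14]=12  'dcbcbedcbdae'
  #15 SA[15]=18  'dcbdae'
  #16 SA[16]=5  'ddecadfdcbcbedcbdae'
  #17 SA[17]=6  'decadfdcbcbedcbdae'
  #18 SA[18]=10  'dfdcbcbedcbdae'
  #19 SA[19]=23  'e'
  #20 SA[20]=7  'ecadfdcbcbedcbdae'
  #21 SA[21]=17  'edcbdae'
  #22 SA[22]=2  'fbcddecadfdcbcbedcbdae'
  #23 SA[23]=11  'fdcbcbedcbdae'

SA = [9, 22, 1, 0, 14, 3, 20, 16, 8, 13, 19, 15, 4, 21, 12, 18, 5, 6, 10, 23, 7, 17, 2, 11]
i: (SA[i-1],SA[i]) lcp shared
  1: (9,22) 1 'a'
  2: (22,1) 1 'a'
  3: (1,0) 0 ''
  4: (0,14) 1 'b'
  5: (14,3) 2 'bc'
  6: (3,20) 1 'b'
  7: (20,16) 1 'b'
  8: (16,8) 0 ''
  9: (8,13) 1 'c'
  10: (13,19) 2 'cb'
  11: (19,15) 2 'cb'
  12: (15,4) 1 'c'
  13: (4,21) 0 ''
  14: (21,12) 1 'd'
  15: (12,18) 3 'dcb'
  16: (18,5) 1 'd'
  17: (5,6) 1 'd'
  18: (6,10) 1 'd'
  19: (10,23) 0 ''
  20: (23,7) 1 'e'
  21: (7,17) 1 'e'
  22: (17,2) 0 ''
  23: (2,11) 1 'f'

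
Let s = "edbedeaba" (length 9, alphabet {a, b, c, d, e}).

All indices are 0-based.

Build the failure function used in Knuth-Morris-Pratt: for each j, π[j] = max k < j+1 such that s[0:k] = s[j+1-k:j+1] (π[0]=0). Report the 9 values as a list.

π[0] = 0
j=1 s[j]='d': π[1]=0 (border '')
j=2 s[j]='b': π[2]=0 (border '')
j=3 s[j]='e': π[3]=1 (border 'e')
j=4 s[j]='d': π[4]=2 (border 'ed')
j=5 s[j]='e': k: 2→0; π[5]=1 (border 'e')
j=6 s[j]='a': k: 1→0; π[6]=0 (border '')
j=7 s[j]='b': π[7]=0 (border '')
j=8 s[j]='a': π[8]=0 (border '')

[0, 0, 0, 1, 2, 1, 0, 0, 0]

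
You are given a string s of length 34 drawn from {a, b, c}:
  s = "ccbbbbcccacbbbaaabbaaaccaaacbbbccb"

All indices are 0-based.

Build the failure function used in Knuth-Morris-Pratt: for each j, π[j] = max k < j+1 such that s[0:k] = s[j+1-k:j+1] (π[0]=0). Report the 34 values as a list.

π[0] = 0
j=1 s[j]='c': π[1]=1 (border 'c')
j=2 s[j]='b': k: 1→0; π[2]=0 (border '')
j=3 s[j]='b': π[3]=0 (border '')
j=4 s[j]='b': π[4]=0 (border '')
j=5 s[j]='b': π[5]=0 (border '')
j=6 s[j]='c': π[6]=1 (border 'c')
j=7 s[j]='c': π[7]=2 (border 'cc')
j=8 s[j]='c': k: 2→1; π[8]=2 (border 'cc')
j=9 s[j]='a': k: 2→1→0; π[9]=0 (border '')
j=10 s[j]='c': π[10]=1 (border 'c')
j=11 s[j]='b': k: 1→0; π[11]=0 (border '')
j=12 s[j]='b': π[12]=0 (border '')
j=13 s[j]='b': π[13]=0 (border '')
j=14 s[j]='a': π[14]=0 (border '')
j=15 s[j]='a': π[15]=0 (border '')
j=16 s[j]='a': π[16]=0 (border '')
j=17 s[j]='b': π[17]=0 (border '')
j=18 s[j]='b': π[18]=0 (border '')
j=19 s[j]='a': π[19]=0 (border '')
j=20 s[j]='a': π[20]=0 (border '')
j=21 s[j]='a': π[21]=0 (border '')
j=22 s[j]='c': π[22]=1 (border 'c')
j=23 s[j]='c': π[23]=2 (border 'cc')
j=24 s[j]='a': k: 2→1→0; π[24]=0 (border '')
j=25 s[j]='a': π[25]=0 (border '')
j=26 s[j]='a': π[26]=0 (border '')
j=27 s[j]='c': π[27]=1 (border 'c')
j=28 s[j]='b': k: 1→0; π[28]=0 (border '')
j=29 s[j]='b': π[29]=0 (border '')
j=30 s[j]='b': π[30]=0 (border '')
j=31 s[j]='c': π[31]=1 (border 'c')
j=32 s[j]='c': π[32]=2 (border 'cc')
j=33 s[j]='b': π[33]=3 (border 'ccb')

[0, 1, 0, 0, 0, 0, 1, 2, 2, 0, 1, 0, 0, 0, 0, 0, 0, 0, 0, 0, 0, 0, 1, 2, 0, 0, 0, 1, 0, 0, 0, 1, 2, 3]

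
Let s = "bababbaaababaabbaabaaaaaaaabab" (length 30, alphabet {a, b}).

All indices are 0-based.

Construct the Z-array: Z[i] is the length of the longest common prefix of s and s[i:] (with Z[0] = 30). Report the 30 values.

[30, 0, 3, 0, 1, 2, 0, 0, 0, 4, 0, 2, 0, 0, 1, 2, 0, 0, 2, 0, 0, 0, 0, 0, 0, 0, 0, 3, 0, 1]

Z[0]=30
i=1: outside box; Z[1]=0
i=2: outside box; Z[2]=3 extend→box=[2,5)
i=3: min(r-i=2, Z[1]=0)=0; Z[3]=0
i=4: min(r-i=1, Z[2]=3)=1; Z[4]=1
i=5: outside box; Z[5]=2 extend→box=[5,7)
i=6: min(r-i=1, Z[1]=0)=0; Z[6]=0
i=7: outside box; Z[7]=0
i=8: outside box; Z[8]=0
i=9: outside box; Z[9]=4 extend→box=[9,13)
i=10: min(r-i=3, Z[1]=0)=0; Z[10]=0
i=11: min(r-i=2, Z[2]=3)=2; Z[11]=2
i=12: min(r-i=1, Z[3]=0)=0; Z[12]=0
i=13: outside box; Z[13]=0
i=14: outside box; Z[14]=1 extend→box=[14,15)
i=15: outside box; Z[15]=2 extend→box=[15,17)
i=16: min(r-i=1, Z[1]=0)=0; Z[16]=0
i=17: outside box; Z[17]=0
i=18: outside box; Z[18]=2 extend→box=[18,20)
i=19: min(r-i=1, Z[1]=0)=0; Z[19]=0
i=20: outside box; Z[20]=0
i=21: outside box; Z[21]=0
i=22: outside box; Z[22]=0
i=23: outside box; Z[23]=0
i=24: outside box; Z[24]=0
i=25: outside box; Z[25]=0
i=26: outside box; Z[26]=0
i=27: outside box; Z[27]=3 extend→box=[27,30)
i=28: min(r-i=2, Z[1]=0)=0; Z[28]=0
i=29: min(r-i=1, Z[2]=3)=1; Z[29]=1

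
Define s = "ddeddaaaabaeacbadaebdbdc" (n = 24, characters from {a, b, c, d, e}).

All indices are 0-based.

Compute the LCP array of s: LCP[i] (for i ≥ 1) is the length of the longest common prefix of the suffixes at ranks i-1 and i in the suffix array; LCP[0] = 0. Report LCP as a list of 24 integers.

sorted suffixes:
  #0 SA[0]=5  'aaaabaeacbadaebdbdc'
  #1 SA[1]=6  'aaabaeacbadaebdbdc'
  #2 SA[2]=7  'aabaeacbadaebdbdc'
  #3 SA[3]=8  'abaeacbadaebdbdc'
  #4 SA[4]=12  'acbadaebdbdc'
  #5 SA[5]=15  'adaebdbdc'
  #6 SA[6]=10  'aeacbadaebdbdc'
  #7 SA[7]=17  'aebdbdc'
  #8 SA[8]=14  'badaebdbdc'
  #9 SA[9]=9  'baeacbadaebdbdc'
  #10 SA[10]=19  'bdbdc'
  #11 SA[11]=21  'bdc'
  #12 SA[12]=23  'c'
  #13 SA[13]=13  'cbadaebdbdc'
  #14 SA[14]=4  'daaaabaeacbadaebdbdc'
  #15 SA[15]=16  'daebdbdc'
  #16 SA[16]=20  'dbdc'
  #17 SA[17]=22  'dc'
  #18 SA[18]=3  'ddaaaabaeacbadaebdbdc'
  #19 SA[19]=0  'ddeddaaaabaeacbadaebdbdc'
  #20 SA[20]=1  'deddaaaabaeacbadaebdbdc'
  #21 SA[21]=11  'eacbadaebdbdc'
  #22 SA[22]=18  'ebdbdc'
  #23 SA[23]=2  'eddaaaabaeacbadaebdbdc'

SA = [5, 6, 7, 8, 12, 15, 10, 17, 14, 9, 19, 21, 23, 13, 4, 16, 20, 22, 3, 0, 1, 11, 18, 2]
[i] adj suffixes → lcp
  [1] 5/6 → 3 ('aaa')
  [2] 6/7 → 2 ('aa')
  [3] 7/8 → 1 ('a')
  [4] 8/12 → 1 ('a')
  [5] 12/15 → 1 ('a')
  [6] 15/10 → 1 ('a')
  [7] 10/17 → 2 ('ae')
  [8] 17/14 → 0 ('')
  [9] 14/9 → 2 ('ba')
  [10] 9/19 → 1 ('b')
  [11] 19/21 → 2 ('bd')
  [12] 21/23 → 0 ('')
  [13] 23/13 → 1 ('c')
  [14] 13/4 → 0 ('')
  [15] 4/16 → 2 ('da')
  [16] 16/20 → 1 ('d')
  [17] 20/22 → 1 ('d')
  [18] 22/3 → 1 ('d')
  [19] 3/0 → 2 ('dd')
  [20] 0/1 → 1 ('d')
  [21] 1/11 → 0 ('')
  [22] 11/18 → 1 ('e')
  [23] 18/2 → 1 ('e')

[0, 3, 2, 1, 1, 1, 1, 2, 0, 2, 1, 2, 0, 1, 0, 2, 1, 1, 1, 2, 1, 0, 1, 1]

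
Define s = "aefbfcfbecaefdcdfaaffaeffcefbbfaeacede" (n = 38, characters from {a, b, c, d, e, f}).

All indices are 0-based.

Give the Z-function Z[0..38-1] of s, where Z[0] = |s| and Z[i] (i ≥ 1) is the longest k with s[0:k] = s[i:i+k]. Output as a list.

[38, 0, 0, 0, 0, 0, 0, 0, 0, 0, 3, 0, 0, 0, 0, 0, 0, 1, 1, 0, 0, 3, 0, 0, 0, 0, 0, 0, 0, 0, 0, 2, 0, 1, 0, 0, 0, 0]

Z[0]=38
i=1: outside box; Z[1]=0
i=2: outside box; Z[2]=0
i=3: outside box; Z[3]=0
i=4: outside box; Z[4]=0
i=5: outside box; Z[5]=0
i=6: outside box; Z[6]=0
i=7: outside box; Z[7]=0
i=8: outside box; Z[8]=0
i=9: outside box; Z[9]=0
i=10: outside box; Z[10]=3 extend→box=[10,13)
i=11: min(r-i=2, Z[1]=0)=0; Z[11]=0
i=12: min(r-i=1, Z[2]=0)=0; Z[12]=0
i=13: outside box; Z[13]=0
i=14: outside box; Z[14]=0
i=15: outside box; Z[15]=0
i=16: outside box; Z[16]=0
i=17: outside box; Z[17]=1 extend→box=[17,18)
i=18: outside box; Z[18]=1 extend→box=[18,19)
i=19: outside box; Z[19]=0
i=20: outside box; Z[20]=0
i=21: outside box; Z[21]=3 extend→box=[21,24)
i=22: min(r-i=2, Z[1]=0)=0; Z[22]=0
i=23: min(r-i=1, Z[2]=0)=0; Z[23]=0
i=24: outside box; Z[24]=0
i=25: outside box; Z[25]=0
i=26: outside box; Z[26]=0
i=27: outside box; Z[27]=0
i=28: outside box; Z[28]=0
i=29: outside box; Z[29]=0
i=30: outside box; Z[30]=0
i=31: outside box; Z[31]=2 extend→box=[31,33)
i=32: min(r-i=1, Z[1]=0)=0; Z[32]=0
i=33: outside box; Z[33]=1 extend→box=[33,34)
i=34: outside box; Z[34]=0
i=35: outside box; Z[35]=0
i=36: outside box; Z[36]=0
i=37: outside box; Z[37]=0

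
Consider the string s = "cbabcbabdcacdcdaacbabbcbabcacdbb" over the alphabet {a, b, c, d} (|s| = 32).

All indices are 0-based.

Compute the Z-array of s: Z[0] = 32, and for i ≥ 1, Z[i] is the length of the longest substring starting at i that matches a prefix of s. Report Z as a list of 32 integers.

Z[0]=32
i=1: outside box; Z[1]=0
i=2: outside box; Z[2]=0
i=3: outside box; Z[3]=0
i=4: outside box; Z[4]=4 grow→box=[4,8)
i=5: min(r-i=3, Z[1]=0)=0; Z[5]=0
i=6: min(r-i=2, Z[2]=0)=0; Z[6]=0
i=7: min(r-i=1, Z[3]=0)=0; Z[7]=0
i=8: outside box; Z[8]=0
i=9: outside box; Z[9]=1 grow→box=[9,10)
i=10: outside box; Z[10]=0
i=11: outside box; Z[11]=1 grow→box=[11,12)
i=12: outside box; Z[12]=0
i=13: outside box; Z[13]=1 grow→box=[13,14)
i=14: outside box; Z[14]=0
i=15: outside box; Z[15]=0
i=16: outside box; Z[16]=0
i=17: outside box; Z[17]=4 grow→box=[17,21)
i=18: min(r-i=3, Z[1]=0)=0; Z[18]=0
i=19: min(r-i=2, Z[2]=0)=0; Z[19]=0
i=20: min(r-i=1, Z[3]=0)=0; Z[20]=0
i=21: outside box; Z[21]=0
i=22: outside box; Z[22]=5 grow→box=[22,27)
i=23: min(r-i=4, Z[1]=0)=0; Z[23]=0
i=24: min(r-i=3, Z[2]=0)=0; Z[24]=0
i=25: min(r-i=2, Z[3]=0)=0; Z[25]=0
i=26: min(r-i=1, Z[4]=4)=1; Z[26]=1
i=27: outside box; Z[27]=0
i=28: outside box; Z[28]=1 grow→box=[28,29)
i=29: outside box; Z[29]=0
i=30: outside box; Z[30]=0
i=31: outside box; Z[31]=0

[32, 0, 0, 0, 4, 0, 0, 0, 0, 1, 0, 1, 0, 1, 0, 0, 0, 4, 0, 0, 0, 0, 5, 0, 0, 0, 1, 0, 1, 0, 0, 0]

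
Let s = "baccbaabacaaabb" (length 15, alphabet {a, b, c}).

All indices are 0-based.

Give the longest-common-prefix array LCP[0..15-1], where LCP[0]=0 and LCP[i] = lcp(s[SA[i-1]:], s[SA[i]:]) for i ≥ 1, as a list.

[0, 2, 3, 1, 2, 1, 2, 0, 1, 2, 3, 1, 0, 1, 1]

sorted suffixes:
  #0 SA[0]=10  'aaabb'
  #1 SA[1]=5  'aabacaaabb'
  #2 SA[2]=11  'aabb'
  #3 SA[3]=6  'abacaaabb'
  #4 SA[4]=12  'abb'
  #5 SA[5]=8  'acaaabb'
  #6 SA[6]=1  'accbaabacaaabb'
  #7 SA[7]=14  'b'
  #8 SA[8]=4  'baabacaaabb'
  #9 SA[9]=7  'bacaaabb'
  #10 SA[10]=0  'baccbaabacaaabb'
  #11 SA[11]=13  'bb'
  #12 SA[12]=9  'caaabb'
  #13 SA[13]=3  'cbaabacaaabb'
  #14 SA[14]=2  'ccbaabacaaabb'

SA = [10, 5, 11, 6, 12, 8, 1, 14, 4, 7, 0, 13, 9, 3, 2]
i: (SA[i-1],SA[i]) lcp shared
  1: (10,5) 2 'aa'
  2: (5,11) 3 'aab'
  3: (11,6) 1 'a'
  4: (6,12) 2 'ab'
  5: (12,8) 1 'a'
  6: (8,1) 2 'ac'
  7: (1,14) 0 ''
  8: (14,4) 1 'b'
  9: (4,7) 2 'ba'
  10: (7,0) 3 'bac'
  11: (0,13) 1 'b'
  12: (13,9) 0 ''
  13: (9,3) 1 'c'
  14: (3,2) 1 'c'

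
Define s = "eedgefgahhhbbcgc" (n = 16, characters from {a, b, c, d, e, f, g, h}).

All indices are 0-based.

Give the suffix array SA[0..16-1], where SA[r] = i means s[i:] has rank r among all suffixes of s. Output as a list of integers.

rank | idx | suffix
   0 |   7 | ahhhbbcgc
   1 |  11 | bbcgc
   2 |  12 | bcgc
   3 |  15 | c
   4 |  13 | cgc
   5 |   2 | dgefgahhhbbcgc
   6 |   1 | edgefgahhhbbcgc
   7 |   0 | eedgefgahhhbbcgc
   8 |   4 | efgahhhbbcgc
   9 |   5 | fgahhhbbcgc
  10 |   6 | gahhhbbcgc
  11 |  14 | gc
  12 |   3 | gefgahhhbbcgc
  13 |  10 | hbbcgc
  14 |   9 | hhbbcgc
  15 |   8 | hhhbbcgc

[7, 11, 12, 15, 13, 2, 1, 0, 4, 5, 6, 14, 3, 10, 9, 8]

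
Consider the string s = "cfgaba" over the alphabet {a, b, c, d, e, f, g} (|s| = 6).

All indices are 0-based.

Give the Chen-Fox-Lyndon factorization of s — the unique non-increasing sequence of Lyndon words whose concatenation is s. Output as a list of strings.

["cfg", "ab", "a"]

emit factor 1: 'cfg' (i=0, period=3)
emit factor 2: 'ab' (i=3, period=2)
emit factor 3: 'a' (i=5, period=1)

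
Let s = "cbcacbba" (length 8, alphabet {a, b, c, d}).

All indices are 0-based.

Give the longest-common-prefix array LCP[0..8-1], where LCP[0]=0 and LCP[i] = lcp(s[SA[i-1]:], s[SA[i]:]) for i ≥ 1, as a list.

[0, 1, 0, 1, 1, 0, 1, 2]

rank | idx | suffix
   0 |   7 | a
   1 |   3 | acbba
   2 |   6 | ba
   3 |   5 | bba
   4 |   1 | bcacbba
   5 |   2 | cacbba
   6 |   4 | cbba
   7 |   0 | cbcacbba

SA = [7, 3, 6, 5, 1, 2, 4, 0]
rank  pair      lcp
   1  s[7:],s[3:]  1  'a'
   2  s[3:],s[6:]  0  ''
   3  s[6:],s[5:]  1  'b'
   4  s[5:],s[1:]  1  'b'
   5  s[1:],s[2:]  0  ''
   6  s[2:],s[4:]  1  'c'
   7  s[4:],s[0:]  2  'cb'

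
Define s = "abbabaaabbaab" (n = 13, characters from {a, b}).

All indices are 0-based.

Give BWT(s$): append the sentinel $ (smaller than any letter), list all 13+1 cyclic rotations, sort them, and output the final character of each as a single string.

bbbaaba$aabbaa

rank  rotation        last
    0  $abbabaaabbaab  b
    1  aaabbaab$abbab  b
    2  aab$abbabaaabb  b
    3  aabbaab$abbaba  a
    4  ab$abbabaaabba  a
    5  abaaabbaab$abb  b
    6  abbaab$abbabaa  a
    7  abbabaaabbaab$  $
    8  b$abbabaaabbaa  a
    9  baaabbaab$abba  a
   10  baab$abbabaaab  b
   11  babaaabbaab$ab  b
   12  bbaab$abbabaaa  a
   13  bbabaaabbaab$a  a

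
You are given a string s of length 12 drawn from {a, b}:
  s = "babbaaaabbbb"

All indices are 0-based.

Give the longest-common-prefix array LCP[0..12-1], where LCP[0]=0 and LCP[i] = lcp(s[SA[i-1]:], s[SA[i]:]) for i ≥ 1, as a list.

rank→(start, suffix):
  0 → (4, 'aaaabbbb')
  1 → (5, 'aaabbbb')
  2 → (6, 'aabbbb')
  3 → (1, 'abbaaaabbbb')
  4 → (7, 'abbbb')
  5 → (11, 'b')
  6 → (3, 'baaaabbbb')
  7 → (0, 'babbaaaabbbb')
  8 → (10, 'bb')
  9 → (2, 'bbaaaabbbb')
  10 → (9, 'bbb')
  11 → (8, 'bbbb')

SA = [4, 5, 6, 1, 7, 11, 3, 0, 10, 2, 9, 8]
[i] adj suffixes → lcp
  [1] 4/5 → 3 ('aaa')
  [2] 5/6 → 2 ('aa')
  [3] 6/1 → 1 ('a')
  [4] 1/7 → 3 ('abb')
  [5] 7/11 → 0 ('')
  [6] 11/3 → 1 ('b')
  [7] 3/0 → 2 ('ba')
  [8] 0/10 → 1 ('b')
  [9] 10/2 → 2 ('bb')
  [10] 2/9 → 2 ('bb')
  [11] 9/8 → 3 ('bbb')

[0, 3, 2, 1, 3, 0, 1, 2, 1, 2, 2, 3]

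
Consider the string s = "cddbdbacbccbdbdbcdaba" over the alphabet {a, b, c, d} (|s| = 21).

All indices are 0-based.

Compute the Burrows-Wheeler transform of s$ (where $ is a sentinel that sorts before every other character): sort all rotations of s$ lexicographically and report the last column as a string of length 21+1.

abdbadcdddcacbb$cbbdbc

rank  rotation                last
    0  $cddbdbacbccbdbdbcdaba  a
    1  a$cddbdbacbccbdbdbcdab  b
    2  aba$cddbdbacbccbdbdbcd  d
    3  acbccbdbdbcdaba$cddbdb  b
    4  ba$cddbdbacbccbdbdbcda  a
    5  bacbccbdbdbcdaba$cddbd  d
    6  bccbdbdbcdaba$cddbdbac  c
    7  bcdaba$cddbdbacbccbdbd  d
    8  bdbacbccbdbdbcdaba$cdd  d
    9  bdbcdaba$cddbdbacbccbd  d
   10  bdbdbcdaba$cddbdbacbcc  c
   11  cbccbdbdbcdaba$cddbdba  a
   12  cbdbdbcdaba$cddbdbacbc  c
   13  ccbdbdbcdaba$cddbdbacb  b
   14  cdaba$cddbdbacbccbdbdb  b
   15  cddbdbacbccbdbdbcdaba$  $
   16  daba$cddbdbacbccbdbdbc  c
   17  dbacbccbdbdbcdaba$cddb  b
   18  dbcdaba$cddbdbacbccbdb  b
   19  dbdbacbccbdbdbcdaba$cd  d
   20  dbdbcdaba$cddbdbacbccb  b
   21  ddbdbacbccbdbdbcdaba$c  c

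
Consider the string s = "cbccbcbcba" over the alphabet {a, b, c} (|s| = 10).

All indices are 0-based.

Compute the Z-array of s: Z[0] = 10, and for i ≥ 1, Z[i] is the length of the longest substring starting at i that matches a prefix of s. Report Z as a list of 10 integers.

[10, 0, 1, 3, 0, 3, 0, 2, 0, 0]

Z[0]=10
i=1: fresh scan; Z[1]=0
i=2: fresh scan; Z[2]=1 scan→box=[2,3)
i=3: fresh scan; Z[3]=3 scan→box=[3,6)
i=4: min(r-i=2, Z[1]=0)=0; Z[4]=0
i=5: min(r-i=1, Z[2]=1)=1; Z[5]=3 scan→box=[5,8)
i=6: min(r-i=2, Z[1]=0)=0; Z[6]=0
i=7: min(r-i=1, Z[2]=1)=1; Z[7]=2 scan→box=[7,9)
i=8: min(r-i=1, Z[1]=0)=0; Z[8]=0
i=9: fresh scan; Z[9]=0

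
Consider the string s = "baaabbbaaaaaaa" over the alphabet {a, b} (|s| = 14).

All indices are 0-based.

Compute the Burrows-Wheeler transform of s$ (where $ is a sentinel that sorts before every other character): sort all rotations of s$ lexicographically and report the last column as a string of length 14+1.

rank  rotation         last
    0  $baaabbbaaaaaaa  a
    1  a$baaabbbaaaaaa  a
    2  aa$baaabbbaaaaa  a
    3  aaa$baaabbbaaaa  a
    4  aaaa$baaabbbaaa  a
    5  aaaaa$baaabbbaa  a
    6  aaaaaa$baaabbba  a
    7  aaaaaaa$baaabbb  b
    8  aaabbbaaaaaaa$b  b
    9  aabbbaaaaaaa$ba  a
   10  abbbaaaaaaa$baa  a
   11  baaaaaaa$baaabb  b
   12  baaabbbaaaaaaa$  $
   13  bbaaaaaaa$baaab  b
   14  bbbaaaaaaa$baaa  a

aaaaaaabbaab$ba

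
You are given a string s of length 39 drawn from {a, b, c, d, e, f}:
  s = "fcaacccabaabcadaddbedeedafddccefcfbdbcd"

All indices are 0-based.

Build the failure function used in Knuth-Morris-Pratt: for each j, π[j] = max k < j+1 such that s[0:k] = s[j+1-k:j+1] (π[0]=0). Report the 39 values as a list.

[0, 0, 0, 0, 0, 0, 0, 0, 0, 0, 0, 0, 0, 0, 0, 0, 0, 0, 0, 0, 0, 0, 0, 0, 0, 1, 0, 0, 0, 0, 0, 1, 2, 1, 0, 0, 0, 0, 0]

π[0] = 0
j=1 s[j]='c': π[1]=0 (border '')
j=2 s[j]='a': π[2]=0 (border '')
j=3 s[j]='a': π[3]=0 (border '')
j=4 s[j]='c': π[4]=0 (border '')
j=5 s[j]='c': π[5]=0 (border '')
j=6 s[j]='c': π[6]=0 (border '')
j=7 s[j]='a': π[7]=0 (border '')
j=8 s[j]='b': π[8]=0 (border '')
j=9 s[j]='a': π[9]=0 (border '')
j=10 s[j]='a': π[10]=0 (border '')
j=11 s[j]='b': π[11]=0 (border '')
j=12 s[j]='c': π[12]=0 (border '')
j=13 s[j]='a': π[13]=0 (border '')
j=14 s[j]='d': π[14]=0 (border '')
j=15 s[j]='a': π[15]=0 (border '')
j=16 s[j]='d': π[16]=0 (border '')
j=17 s[j]='d': π[17]=0 (border '')
j=18 s[j]='b': π[18]=0 (border '')
j=19 s[j]='e': π[19]=0 (border '')
j=20 s[j]='d': π[20]=0 (border '')
j=21 s[j]='e': π[21]=0 (border '')
j=22 s[j]='e': π[22]=0 (border '')
j=23 s[j]='d': π[23]=0 (border '')
j=24 s[j]='a': π[24]=0 (border '')
j=25 s[j]='f': π[25]=1 (border 'f')
j=26 s[j]='d': k: 1→0; π[26]=0 (border '')
j=27 s[j]='d': π[27]=0 (border '')
j=28 s[j]='c': π[28]=0 (border '')
j=29 s[j]='c': π[29]=0 (border '')
j=30 s[j]='e': π[30]=0 (border '')
j=31 s[j]='f': π[31]=1 (border 'f')
j=32 s[j]='c': π[32]=2 (border 'fc')
j=33 s[j]='f': k: 2→0; π[33]=1 (border 'f')
j=34 s[j]='b': k: 1→0; π[34]=0 (border '')
j=35 s[j]='d': π[35]=0 (border '')
j=36 s[j]='b': π[36]=0 (border '')
j=37 s[j]='c': π[37]=0 (border '')
j=38 s[j]='d': π[38]=0 (border '')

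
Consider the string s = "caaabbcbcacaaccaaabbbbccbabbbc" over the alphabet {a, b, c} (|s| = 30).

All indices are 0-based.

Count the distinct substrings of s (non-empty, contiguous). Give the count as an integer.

400

rank | idx | suffix
   0 |  15 | aaabbbbccbabbbc
   1 |   1 | aaabbcbcacaaccaaabbbbccbabbbc
   2 |  16 | aabbbbccbabbbc
   3 |   2 | aabbcbcacaaccaaabbbbccbabbbc
   4 |  11 | aaccaaabbbbccbabbbc
   5 |  17 | abbbbccbabbbc
   6 |  25 | abbbc
   7 |   3 | abbcbcacaaccaaabbbbccbabbbc
   8 |   9 | acaaccaaabbbbccbabbbc
   9 |  12 | accaaabbbbccbabbbc
  10 |  24 | babbbc
  11 |  18 | bbbbccbabbbc
  12 |  26 | bbbc
  13 |  19 | bbbccbabbbc
  14 |  27 | bbc
  15 |   4 | bbcbcacaaccaaabbbbccbabbbc
  16 |  20 | bbccbabbbc
  17 |  28 | bc
  18 |   7 | bcacaaccaaabbbbccbabbbc
  19 |   5 | bcbcacaaccaaabbbbccbabbbc
  20 |  21 | bccbabbbc
  21 |  29 | c
  22 |  14 | caaabbbbccbabbbc
  23 |   0 | caaabbcbcacaaccaaabbbbccbabbbc
  24 |  10 | caaccaaabbbbccbabbbc
  25 |   8 | cacaaccaaabbbbccbabbbc
  26 |  23 | cbabbbc
  27 |   6 | cbcacaaccaaabbbbccbabbbc
  28 |  13 | ccaaabbbbccbabbbc
  29 |  22 | ccbabbbc

SA = [15, 1, 16, 2, 11, 17, 25, 3, 9, 12, 24, 18, 26, 19, 27, 4, 20, 28, 7, 5, 21, 29, 14, 0, 10, 8, 23, 6, 13, 22]
i: (SA[i-1],SA[i]) lcp shared
  1: (15,1) 5 'aaabb'
  2: (1,16) 2 'aa'
  3: (16,2) 4 'aabb'
  4: (2,11) 2 'aa'
  5: (11,17) 1 'a'
  6: (17,25) 4 'abbb'
  7: (25,3) 3 'abb'
  8: (3,9) 1 'a'
  9: (9,12) 2 'ac'
  10: (12,24) 0 ''
  11: (24,18) 1 'b'
  12: (18,26) 3 'bbb'
  13: (26,19) 4 'bbbc'
  14: (19,27) 2 'bb'
  15: (27,4) 3 'bbc'
  16: (4,20) 3 'bbc'
  17: (20,28) 1 'b'
  18: (28,7) 2 'bc'
  19: (7,5) 2 'bc'
  20: (5,21) 2 'bc'
  21: (21,29) 0 ''
  22: (29,14) 1 'c'
  23: (14,0) 6 'caaabb'
  24: (0,10) 3 'caa'
  25: (10,8) 2 'ca'
  26: (8,23) 1 'c'
  27: (23,6) 2 'cb'
  28: (6,13) 1 'c'
  29: (13,22) 2 'cc'

n(n+1)/2 = 30·31/2 = 465
Σ LCP = 0 + 5 + 2 + 4 + 2 + 1 + 4 + 3 + 1 + 2 + 0 + 1 + 3 + 4 + 2 + 3 + 3 + 1 + 2 + 2 + 2 + 0 + 1 + 6 + 3 + 2 + 1 + 2 + 1 + 2 = 65
distinct = 465 − 65 = 400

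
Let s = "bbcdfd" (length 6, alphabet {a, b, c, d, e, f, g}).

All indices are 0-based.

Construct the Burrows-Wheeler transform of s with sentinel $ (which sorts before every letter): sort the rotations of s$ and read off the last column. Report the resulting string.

d$bbfcd

rank  rotation last
    0  $bbcdfd  d
    1  bbcdfd$  $
    2  bcdfd$b  b
    3  cdfd$bb  b
    4  d$bbcdf  f
    5  dfd$bbc  c
    6  fd$bbcd  d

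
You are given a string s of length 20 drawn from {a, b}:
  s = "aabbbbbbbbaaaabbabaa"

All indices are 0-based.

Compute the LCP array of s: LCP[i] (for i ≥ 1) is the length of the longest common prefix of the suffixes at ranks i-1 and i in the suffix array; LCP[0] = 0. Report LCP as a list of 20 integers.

rank→(start, suffix):
  0 → (19, 'a')
  1 → (18, 'aa')
  2 → (10, 'aaaabbabaa')
  3 → (11, 'aaabbabaa')
  4 → (12, 'aabbabaa')
  5 → (0, 'aabbbbbbbbaaaabbabaa')
  6 → (16, 'abaa')
  7 → (13, 'abbabaa')
  8 → (1, 'abbbbbbbbaaaabbabaa')
  9 → (17, 'baa')
  10 → (9, 'baaaabbabaa')
  11 → (15, 'babaa')
  12 → (8, 'bbaaaabbabaa')
  13 → (14, 'bbabaa')
  14 → (7, 'bbbaaaabbabaa')
  15 → (6, 'bbbbaaaabbabaa')
  16 → (5, 'bbbbbaaaabbabaa')
  17 → (4, 'bbbbbbaaaabbabaa')
  18 → (3, 'bbbbbbbaaaabbabaa')
  19 → (2, 'bbbbbbbbaaaabbabaa')

SA = [19, 18, 10, 11, 12, 0, 16, 13, 1, 17, 9, 15, 8, 14, 7, 6, 5, 4, 3, 2]
i: (SA[i-1],SA[i]) lcp shared
  1: (19,18) 1 'a'
  2: (18,10) 2 'aa'
  3: (10,11) 3 'aaa'
  4: (11,12) 2 'aa'
  5: (12,0) 4 'aabb'
  6: (0,16) 1 'a'
  7: (16,13) 2 'ab'
  8: (13,1) 3 'abb'
  9: (1,17) 0 ''
  10: (17,9) 3 'baa'
  11: (9,15) 2 'ba'
  12: (15,8) 1 'b'
  13: (8,14) 3 'bba'
  14: (14,7) 2 'bb'
  15: (7,6) 3 'bbb'
  16: (6,5) 4 'bbbb'
  17: (5,4) 5 'bbbbb'
  18: (4,3) 6 'bbbbbb'
  19: (3,2) 7 'bbbbbbb'

[0, 1, 2, 3, 2, 4, 1, 2, 3, 0, 3, 2, 1, 3, 2, 3, 4, 5, 6, 7]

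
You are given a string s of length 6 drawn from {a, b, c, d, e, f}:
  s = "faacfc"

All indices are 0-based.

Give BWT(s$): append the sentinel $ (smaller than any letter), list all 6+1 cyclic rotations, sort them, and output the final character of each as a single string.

rank  rotation last
    0  $faacfc  c
    1  aacfc$f  f
    2  acfc$fa  a
    3  c$faacf  f
    4  cfc$faa  a
    5  faacfc$  $
    6  fc$faac  c

cfafa$c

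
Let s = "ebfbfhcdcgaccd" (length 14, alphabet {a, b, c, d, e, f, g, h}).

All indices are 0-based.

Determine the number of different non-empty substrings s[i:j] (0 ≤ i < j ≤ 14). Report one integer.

rank | idx | suffix
   0 |  10 | accd
   1 |   1 | bfbfhcdcgaccd
   2 |   3 | bfhcdcgaccd
   3 |  11 | ccd
   4 |  12 | cd
   5 |   6 | cdcgaccd
   6 |   8 | cgaccd
   7 |  13 | d
   8 |   7 | dcgaccd
   9 |   0 | ebfbfhcdcgaccd
  10 |   2 | fbfhcdcgaccd
  11 |   4 | fhcdcgaccd
  12 |   9 | gaccd
  13 |   5 | hcdcgaccd

SA = [10, 1, 3, 11, 12, 6, 8, 13, 7, 0, 2, 4, 9, 5]
rank  pair      lcp
   1  s[10:],s[1:]  0  ''
   2  s[1:],s[3:]  2  'bf'
   3  s[3:],s[11:]  0  ''
   4  s[11:],s[12:]  1  'c'
   5  s[12:],s[6:]  2  'cd'
   6  s[6:],s[8:]  1  'c'
   7  s[8:],s[13:]  0  ''
   8  s[13:],s[7:]  1  'd'
   9  s[7:],s[0:]  0  ''
  10  s[0:],s[2:]  0  ''
  11  s[2:],s[4:]  1  'f'
  12  s[4:],s[9:]  0  ''
  13  s[9:],s[5:]  0  ''

n(n+1)/2 = 14·15/2 = 105
Σ LCP = 0 + 0 + 2 + 0 + 1 + 2 + 1 + 0 + 1 + 0 + 0 + 1 + 0 + 0 = 8
distinct = 105 − 8 = 97

97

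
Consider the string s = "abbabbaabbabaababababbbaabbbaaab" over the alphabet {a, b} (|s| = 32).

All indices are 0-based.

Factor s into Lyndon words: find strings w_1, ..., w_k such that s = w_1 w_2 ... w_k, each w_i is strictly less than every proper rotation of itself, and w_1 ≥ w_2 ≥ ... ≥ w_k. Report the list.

emit factor 1: 'abb' (i=0, period=3)
emit factor 2: 'abb' (i=3, period=3)
emit factor 3: 'aabbab' (i=6, period=6)
emit factor 4: 'aababababbbaabbb' (i=12, period=16)
emit factor 5: 'aaab' (i=28, period=4)

["abb", "abb", "aabbab", "aababababbbaabbb", "aaab"]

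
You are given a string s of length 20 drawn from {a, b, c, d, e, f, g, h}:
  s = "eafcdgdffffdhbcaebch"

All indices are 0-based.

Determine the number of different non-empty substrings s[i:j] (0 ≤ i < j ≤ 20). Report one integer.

194

rank | idx | suffix
   0 |  15 | aebch
   1 |   1 | afcdgdffffdhbcaebch
   2 |  13 | bcaebch
   3 |  17 | bch
   4 |  14 | caebch
   5 |   3 | cdgdffffdhbcaebch
   6 |  18 | ch
   7 |   6 | dffffdhbcaebch
   8 |   4 | dgdffffdhbcaebch
   9 |  11 | dhbcaebch
  10 |   0 | eafcdgdffffdhbcaebch
  11 |  16 | ebch
  12 |   2 | fcdgdffffdhbcaebch
  13 |  10 | fdhbcaebch
  14 |   9 | ffdhbcaebch
  15 |   8 | fffdhbcaebch
  16 |   7 | ffffdhbcaebch
  17 |   5 | gdffffdhbcaebch
  18 |  19 | h
  19 |  12 | hbcaebch

SA = [15, 1, 13, 17, 14, 3, 18, 6, 4, 11, 0, 16, 2, 10, 9, 8, 7, 5, 19, 12]
[i] adj suffixes → lcp
  [1] 15/1 → 1 ('a')
  [2] 1/13 → 0 ('')
  [3] 13/17 → 2 ('bc')
  [4] 17/14 → 0 ('')
  [5] 14/3 → 1 ('c')
  [6] 3/18 → 1 ('c')
  [7] 18/6 → 0 ('')
  [8] 6/4 → 1 ('d')
  [9] 4/11 → 1 ('d')
  [10] 11/0 → 0 ('')
  [11] 0/16 → 1 ('e')
  [12] 16/2 → 0 ('')
  [13] 2/10 → 1 ('f')
  [14] 10/9 → 1 ('f')
  [15] 9/8 → 2 ('ff')
  [16] 8/7 → 3 ('fff')
  [17] 7/5 → 0 ('')
  [18] 5/19 → 0 ('')
  [19] 19/12 → 1 ('h')

n(n+1)/2 = 20·21/2 = 210
Σ LCP = 0 + 1 + 0 + 2 + 0 + 1 + 1 + 0 + 1 + 1 + 0 + 1 + 0 + 1 + 1 + 2 + 3 + 0 + 0 + 1 = 16
distinct = 210 − 16 = 194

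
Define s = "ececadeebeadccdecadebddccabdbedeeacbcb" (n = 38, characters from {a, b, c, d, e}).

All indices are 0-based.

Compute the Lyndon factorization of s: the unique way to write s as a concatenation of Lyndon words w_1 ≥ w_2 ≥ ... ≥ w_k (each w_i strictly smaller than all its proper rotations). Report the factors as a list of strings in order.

emit factor 1: 'e' (i=0, period=1)
emit factor 2: 'ce' (i=1, period=2)
emit factor 3: 'c' (i=3, period=1)
emit factor 4: 'adeebe' (i=4, period=6)
emit factor 5: 'adccdecadebddcc' (i=10, period=15)
emit factor 6: 'abdbedeeacbcb' (i=25, period=13)

["e", "ce", "c", "adeebe", "adccdecadebddcc", "abdbedeeacbcb"]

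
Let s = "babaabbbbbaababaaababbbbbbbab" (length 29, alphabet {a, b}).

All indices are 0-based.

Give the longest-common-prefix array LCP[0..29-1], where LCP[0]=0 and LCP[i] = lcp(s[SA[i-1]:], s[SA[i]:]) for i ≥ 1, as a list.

[0, 2, 5, 3, 1, 2, 4, 3, 4, 2, 6, 0, 1, 3, 4, 2, 3, 5, 3, 1, 3, 2, 4, 3, 5, 4, 6, 5, 6]

rank→(start, suffix):
  0 → (15, 'aaababbbbbbbab')
  1 → (10, 'aababaaababbbbbbbab')
  2 → (16, 'aababbbbbbbab')
  3 → (3, 'aabbbbbaababaaababbbbbbbab')
  4 → (27, 'ab')
  5 → (13, 'abaaababbbbbbbab')
  6 → (1, 'abaabbbbbaababaaababbbbbbbab')
  7 → (11, 'ababaaababbbbbbbab')
  8 → (17, 'ababbbbbbbab')
  9 → (4, 'abbbbbaababaaababbbbbbbab')
  10 → (19, 'abbbbbbbab')
  11 → (28, 'b')
  12 → (14, 'baaababbbbbbbab')
  13 → (9, 'baababaaababbbbbbbab')
  14 → (2, 'baabbbbbaababaaababbbbbbbab')
  15 → (26, 'bab')
  16 → (12, 'babaaababbbbbbbab')
  17 → (0, 'babaabbbbbaababaaababbbbbbbab')
  18 → (18, 'babbbbbbbab')
  19 → (8, 'bbaababaaababbbbbbbab')
  20 → (25, 'bbab')
  21 → (7, 'bbbaababaaababbbbbbbab')
  22 → (24, 'bbbab')
  23 → (6, 'bbbbaababaaababbbbbbbab')
  24 → (23, 'bbbbab')
  25 → (5, 'bbbbbaababaaababbbbbbbab')
  26 → (22, 'bbbbbab')
  27 → (21, 'bbbbbbab')
  28 → (20, 'bbbbbbbab')

SA = [15, 10, 16, 3, 27, 13, 1, 11, 17, 4, 19, 28, 14, 9, 2, 26, 12, 0, 18, 8, 25, 7, 24, 6, 23, 5, 22, 21, 20]
i: (SA[i-1],SA[i]) lcp shared
  1: (15,10) 2 'aa'
  2: (10,16) 5 'aabab'
  3: (16,3) 3 'aab'
  4: (3,27) 1 'a'
  5: (27,13) 2 'ab'
  6: (13,1) 4 'abaa'
  7: (1,11) 3 'aba'
  8: (11,17) 4 'abab'
  9: (17,4) 2 'ab'
  10: (4,19) 6 'abbbbb'
  11: (19,28) 0 ''
  12: (28,14) 1 'b'
  13: (14,9) 3 'baa'
  14: (9,2) 4 'baab'
  15: (2,26) 2 'ba'
  16: (26,12) 3 'bab'
  17: (12,0) 5 'babaa'
  18: (0,18) 3 'bab'
  19: (18,8) 1 'b'
  20: (8,25) 3 'bba'
  21: (25,7) 2 'bb'
  22: (7,24) 4 'bbba'
  23: (24,6) 3 'bbb'
  24: (6,23) 5 'bbbba'
  25: (23,5) 4 'bbbb'
  26: (5,22) 6 'bbbbba'
  27: (22,21) 5 'bbbbb'
  28: (21,20) 6 'bbbbbb'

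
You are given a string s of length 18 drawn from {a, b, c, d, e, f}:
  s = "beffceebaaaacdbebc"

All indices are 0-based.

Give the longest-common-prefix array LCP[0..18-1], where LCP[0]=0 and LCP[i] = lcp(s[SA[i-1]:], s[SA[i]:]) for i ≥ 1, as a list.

[0, 3, 2, 1, 0, 1, 1, 2, 0, 1, 1, 0, 0, 2, 1, 1, 0, 1]

rank | idx | suffix
   0 |   8 | aaaacdbebc
   1 |   9 | aaacdbebc
   2 |  10 | aacdbebc
   3 |  11 | acdbebc
   4 |   7 | baaaacdbebc
   5 |  16 | bc
   6 |  14 | bebc
   7 |   0 | beffceebaaaacdbebc
   8 |  17 | c
   9 |  12 | cdbebc
  10 |   4 | ceebaaaacdbebc
  11 |  13 | dbebc
  12 |   6 | ebaaaacdbebc
  13 |  15 | ebc
  14 |   5 | eebaaaacdbebc
  15 |   1 | effceebaaaacdbebc
  16 |   3 | fceebaaaacdbebc
  17 |   2 | ffceebaaaacdbebc

SA = [8, 9, 10, 11, 7, 16, 14, 0, 17, 12, 4, 13, 6, 15, 5, 1, 3, 2]
i: (SA[i-1],SA[i]) lcp shared
  1: (8,9) 3 'aaa'
  2: (9,10) 2 'aa'
  3: (10,11) 1 'a'
  4: (11,7) 0 ''
  5: (7,16) 1 'b'
  6: (16,14) 1 'b'
  7: (14,0) 2 'be'
  8: (0,17) 0 ''
  9: (17,12) 1 'c'
  10: (12,4) 1 'c'
  11: (4,13) 0 ''
  12: (13,6) 0 ''
  13: (6,15) 2 'eb'
  14: (15,5) 1 'e'
  15: (5,1) 1 'e'
  16: (1,3) 0 ''
  17: (3,2) 1 'f'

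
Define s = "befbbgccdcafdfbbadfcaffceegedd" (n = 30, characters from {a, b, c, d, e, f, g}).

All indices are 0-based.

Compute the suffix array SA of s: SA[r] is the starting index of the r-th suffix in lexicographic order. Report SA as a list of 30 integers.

[16, 10, 20, 15, 14, 3, 0, 4, 9, 19, 6, 7, 23, 29, 8, 28, 12, 17, 27, 24, 1, 25, 13, 2, 18, 22, 11, 21, 5, 26]

sorted suffixes:
  #0 SA[0]=16  'adfcaffceegedd'
  #1 SA[1]=10  'afdfbbadfcaffceegedd'
  #2 SA[2]=20  'affceegedd'
  #3 SA[3]=15  'badfcaffceegedd'
  #4 SA[4]=14  'bbadfcaffceegedd'
  #5 SA[5]=3  'bbgccdcafdfbbadfcaffceegedd'
  #6 SA[6]=0  'befbbgccdcafdfbbadfcaffceegedd'
  #7 SA[7]=4  'bgccdcafdfbbadfcaffceegedd'
  #8 SA[8]=9  'cafdfbbadfcaffceegedd'
  #9 SA[9]=19  'caffceegedd'
  #10 SA[10]=6  'ccdcafdfbbadfcaffceegedd'
  #11 SA[11]=7  'cdcafdfbbadfcaffceegedd'
  #12 SA[12]=23  'ceegedd'
  #13 SA[13]=29  'd'
  #14 SA[14]=8  'dcafdfbbadfcaffceegedd'
  #15 SA[15]=28  'dd'
  #16 SA[16]=12  'dfbbadfcaffceegedd'
  #17 SA[17]=17  'dfcaffceegedd'
  #18 SA[18]=27  'edd'
  #19 SA[19]=24  'eegedd'
  #20 SA[20]=1  'efbbgccdcafdfbbadfcaffceegedd'
  #21 SA[21]=25  'egedd'
  #22 SA[22]=13  'fbbadfcaffceegedd'
  #23 SA[23]=2  'fbbgccdcafdfbbadfcaffceegedd'
  #24 SA[24]=18  'fcaffceegedd'
  #25 SA[25]=22  'fceegedd'
  #26 SA[26]=11  'fdfbbadfcaffceegedd'
  #27 SA[27]=21  'ffceegedd'
  #28 SA[28]=5  'gccdcafdfbbadfcaffceegedd'
  #29 SA[29]=26  'gedd'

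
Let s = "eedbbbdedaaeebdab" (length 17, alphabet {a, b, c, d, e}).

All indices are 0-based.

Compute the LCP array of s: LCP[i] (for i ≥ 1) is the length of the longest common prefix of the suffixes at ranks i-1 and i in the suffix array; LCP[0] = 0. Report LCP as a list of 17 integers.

sorted suffixes:
  #0 SA[0]=9  'aaeebdab'
  #1 SA[1]=15  'ab'
  #2 SA[2]=10  'aeebdab'
  #3 SA[3]=16  'b'
  #4 SA[4]=3  'bbbdedaaeebdab'
  #5 SA[5]=4  'bbdedaaeebdab'
  #6 SA[6]=13  'bdab'
  #7 SA[7]=5  'bdedaaeebdab'
  #8 SA[8]=8  'daaeebdab'
  #9 SA[9]=14  'dab'
  #10 SA[10]=2  'dbbbdedaaeebdab'
  #11 SA[11]=6  'dedaaeebdab'
  #12 SA[12]=12  'ebdab'
  #13 SA[13]=7  'edaaeebdab'
  #14 SA[14]=1  'edbbbdedaaeebdab'
  #15 SA[15]=11  'eebdab'
  #16 SA[16]=0  'eedbbbdedaaeebdab'

SA = [9, 15, 10, 16, 3, 4, 13, 5, 8, 14, 2, 6, 12, 7, 1, 11, 0]
i: (SA[i-1],SA[i]) lcp shared
  1: (9,15) 1 'a'
  2: (15,10) 1 'a'
  3: (10,16) 0 ''
  4: (16,3) 1 'b'
  5: (3,4) 2 'bb'
  6: (4,13) 1 'b'
  7: (13,5) 2 'bd'
  8: (5,8) 0 ''
  9: (8,14) 2 'da'
  10: (14,2) 1 'd'
  11: (2,6) 1 'd'
  12: (6,12) 0 ''
  13: (12,7) 1 'e'
  14: (7,1) 2 'ed'
  15: (1,11) 1 'e'
  16: (11,0) 2 'ee'

[0, 1, 1, 0, 1, 2, 1, 2, 0, 2, 1, 1, 0, 1, 2, 1, 2]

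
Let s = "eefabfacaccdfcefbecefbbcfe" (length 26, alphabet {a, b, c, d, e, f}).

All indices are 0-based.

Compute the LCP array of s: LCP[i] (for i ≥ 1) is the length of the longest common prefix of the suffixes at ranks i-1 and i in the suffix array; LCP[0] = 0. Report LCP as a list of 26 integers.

sorted suffixes:
  #0 SA[0]=3  'abfacaccdfcefbecefbbcfe'
  #1 SA[1]=6  'acaccdfcefbecefbbcfe'
  #2 SA[2]=8  'accdfcefbecefbbcfe'
  #3 SA[3]=21  'bbcfe'
  #4 SA[4]=22  'bcfe'
  #5 SA[5]=16  'becefbbcfe'
  #6 SA[6]=4  'bfacaccdfcefbecefbbcfe'
  #7 SA[7]=7  'caccdfcefbecefbbcfe'
  #8 SA[8]=9  'ccdfcefbecefbbcfe'
  #9 SA[9]=10  'cdfcefbecefbbcfe'
  #10 SA[10]=18  'cefbbcfe'
  #11 SA[11]=13  'cefbecefbbcfe'
  #12 SA[12]=23  'cfe'
  #13 SA[13]=11  'dfcefbecefbbcfe'
  #14 SA[14]=25  'e'
  #15 SA[15]=17  'ecefbbcfe'
  #16 SA[16]=0  'eefabfacaccdfcefbecefbbcfe'
  #17 SA[17]=1  'efabfacaccdfcefbecefbbcfe'
  #18 SA[18]=19  'efbbcfe'
  #19 SA[19]=14  'efbecefbbcfe'
  #20 SA[20]=2  'fabfacaccdfcefbecefbbcfe'
  #21 SA[21]=5  'facaccdfcefbecefbbcfe'
  #22 SA[22]=20  'fbbcfe'
  #23 SA[23]=15  'fbecefbbcfe'
  #24 SA[24]=12  'fcefbecefbbcfe'
  #25 SA[25]=24  'fe'

SA = [3, 6, 8, 21, 22, 16, 4, 7, 9, 10, 18, 13, 23, 11, 25, 17, 0, 1, 19, 14, 2, 5, 20, 15, 12, 24]
rank  pair      lcp
   1  s[3:],s[6:]  1  'a'
   2  s[6:],s[8:]  2  'ac'
   3  s[8:],s[21:]  0  ''
   4  s[21:],s[22:]  1  'b'
   5  s[22:],s[16:]  1  'b'
   6  s[16:],s[4:]  1  'b'
   7  s[4:],s[7:]  0  ''
   8  s[7:],s[9:]  1  'c'
   9  s[9:],s[10:]  1  'c'
  10  s[10:],s[18:]  1  'c'
  11  s[18:],s[13:]  4  'cefb'
  12  s[13:],s[23:]  1  'c'
  13  s[23:],s[11:]  0  ''
  14  s[11:],s[25:]  0  ''
  15  s[25:],s[17:]  1  'e'
  16  s[17:],s[0:]  1  'e'
  17  s[0:],s[1:]  1  'e'
  18  s[1:],s[19:]  2  'ef'
  19  s[19:],s[14:]  3  'efb'
  20  s[14:],s[2:]  0  ''
  21  s[2:],s[5:]  2  'fa'
  22  s[5:],s[20:]  1  'f'
  23  s[20:],s[15:]  2  'fb'
  24  s[15:],s[12:]  1  'f'
  25  s[12:],s[24:]  1  'f'

[0, 1, 2, 0, 1, 1, 1, 0, 1, 1, 1, 4, 1, 0, 0, 1, 1, 1, 2, 3, 0, 2, 1, 2, 1, 1]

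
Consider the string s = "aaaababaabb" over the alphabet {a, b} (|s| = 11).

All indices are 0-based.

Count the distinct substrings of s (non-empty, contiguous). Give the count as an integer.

rank | idx | suffix
   0 |   0 | aaaababaabb
   1 |   1 | aaababaabb
   2 |   2 | aababaabb
   3 |   7 | aabb
   4 |   5 | abaabb
   5 |   3 | ababaabb
   6 |   8 | abb
   7 |  10 | b
   8 |   6 | baabb
   9 |   4 | babaabb
  10 |   9 | bb

SA = [0, 1, 2, 7, 5, 3, 8, 10, 6, 4, 9]
i: (SA[i-1],SA[i]) lcp shared
  1: (0,1) 3 'aaa'
  2: (1,2) 2 'aa'
  3: (2,7) 3 'aab'
  4: (7,5) 1 'a'
  5: (5,3) 3 'aba'
  6: (3,8) 2 'ab'
  7: (8,10) 0 ''
  8: (10,6) 1 'b'
  9: (6,4) 2 'ba'
  10: (4,9) 1 'b'

n(n+1)/2 = 11·12/2 = 66
Σ LCP = 0 + 3 + 2 + 3 + 1 + 3 + 2 + 0 + 1 + 2 + 1 = 18
distinct = 66 − 18 = 48

48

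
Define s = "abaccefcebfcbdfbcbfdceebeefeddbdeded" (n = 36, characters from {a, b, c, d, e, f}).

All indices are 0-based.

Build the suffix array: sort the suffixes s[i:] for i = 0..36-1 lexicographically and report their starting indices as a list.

[0, 2, 1, 15, 30, 12, 23, 9, 17, 11, 16, 3, 7, 20, 4, 35, 29, 19, 28, 33, 31, 13, 22, 8, 34, 27, 32, 21, 24, 5, 25, 14, 10, 6, 18, 26]

sorted suffixes:
  #0 SA[0]=0  'abaccefcebfcbdfbcbfdceebeefeddbdeded'
  #1 SA[1]=2  'accefcebfcbdfbcbfdceebeefeddbdeded'
  #2 SA[2]=1  'baccefcebfcbdfbcbfdceebeefeddbdeded'
  #3 SA[3]=15  'bcbfdceebeefeddbdeded'
  #4 SA[4]=30  'bdeded'
  #5 SA[5]=12  'bdfbcbfdceebeefeddbdeded'
  #6 SA[6]=23  'beefeddbdeded'
  #7 SA[7]=9  'bfcbdfbcbfdceebeefeddbdeded'
  #8 SA[8]=17  'bfdceebeefeddbdeded'
  #9 SA[9]=11  'cbdfbcbfdceebeefeddbdeded'
  #10 SA[10]=16  'cbfdceebeefeddbdeded'
  #11 SA[11]=3  'ccefcebfcbdfbcbfdceebeefeddbdeded'
  #12 SA[12]=7  'cebfcbdfbcbfdceebeefeddbdeded'
  #13 SA[13]=20  'ceebeefeddbdeded'
  #14 SA[14]=4  'cefcebfcbdfbcbfdceebeefeddbdeded'
  #15 SA[15]=35  'd'
  #16 SA[16]=29  'dbdeded'
  #17 SA[17]=19  'dceebeefeddbdeded'
  #18 SA[18]=28  'ddbdeded'
  #19 SA[19]=33  'ded'
  #20 SA[20]=31  'deded'
  #21 SA[21]=13  'dfbcbfdceebeefeddbdeded'
  #22 SA[22]=22  'ebeefeddbdeded'
  #23 SA[23]=8  'ebfcbdfbcbfdceebeefeddbdeded'
  #24 SA[24]=34  'ed'
  #25 SA[25]=27  'eddbdeded'
  #26 SA[26]=32  'eded'
  #27 SA[27]=21  'eebeefeddbdeded'
  #28 SA[28]=24  'eefeddbdeded'
  #29 SA[29]=5  'efcebfcbdfbcbfdceebeefeddbdeded'
  #30 SA[30]=25  'efeddbdeded'
  #31 SA[31]=14  'fbcbfdceebeefeddbdeded'
  #32 SA[32]=10  'fcbdfbcbfdceebeefeddbdeded'
  #33 SA[33]=6  'fcebfcbdfbcbfdceebeefeddbdeded'
  #34 SA[34]=18  'fdceebeefeddbdeded'
  #35 SA[35]=26  'feddbdeded'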